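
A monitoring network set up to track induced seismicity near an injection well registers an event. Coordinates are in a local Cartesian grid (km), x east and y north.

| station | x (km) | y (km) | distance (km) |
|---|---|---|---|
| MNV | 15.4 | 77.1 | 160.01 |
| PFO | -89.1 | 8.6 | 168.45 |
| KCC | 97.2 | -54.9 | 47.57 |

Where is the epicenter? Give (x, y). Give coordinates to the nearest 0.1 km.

x ≈ 55.5 km, y ≈ -77.8 km

Circle about each station: (x − 15.4)² + (y − 77.1)² = 160.01²; (x + 89.1)² + (y − 8.6)² = 168.45²; (x − 97.2)² + (y + 54.9)² = 47.57².
Subtracting pairs of circle equations eliminates x²+y² and gives linear equations (the radical axes):
-209.0 x − 137.0 y = -941.00
163.6 x − 264.0 y = 29620.58
Solving the 2×2 system: x ≈ 55.5, y ≈ -77.8 km.
Check against MNV (with the unrounded x, y): √((x − 15.4)²+(y − 77.1)²) = 160.01 ≈ 160.01 km. ✓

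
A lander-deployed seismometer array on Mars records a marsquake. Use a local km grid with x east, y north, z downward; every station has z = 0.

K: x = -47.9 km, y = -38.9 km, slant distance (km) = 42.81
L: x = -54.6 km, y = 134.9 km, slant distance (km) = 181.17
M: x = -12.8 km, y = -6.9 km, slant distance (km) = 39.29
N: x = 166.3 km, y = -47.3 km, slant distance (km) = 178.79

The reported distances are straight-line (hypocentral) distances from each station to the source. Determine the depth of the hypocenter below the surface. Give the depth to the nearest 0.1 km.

Each station gives a sphere (x−x_i)² + (y−y_i)² + z² = d_i² (stations at z=0).
Subtracting the K sphere from L and M: z² cancels, leaving linear equations in x and y:
-13.4 x + 347.6 y = -13618.32
70.2 x + 64.0 y = -3307.18
Solving: x ≈ -11.006, y ≈ -39.602 km (keep extra digits for the depth step; rounded: -11.0, -39.6).
Then from the K sphere: z² = 42.81² − (x + 47.9)² − (y + 38.9)² with x = -11.006, y = -39.602, so z ≈ 21.703 ≈ 21.7 km.

z ≈ 21.7 km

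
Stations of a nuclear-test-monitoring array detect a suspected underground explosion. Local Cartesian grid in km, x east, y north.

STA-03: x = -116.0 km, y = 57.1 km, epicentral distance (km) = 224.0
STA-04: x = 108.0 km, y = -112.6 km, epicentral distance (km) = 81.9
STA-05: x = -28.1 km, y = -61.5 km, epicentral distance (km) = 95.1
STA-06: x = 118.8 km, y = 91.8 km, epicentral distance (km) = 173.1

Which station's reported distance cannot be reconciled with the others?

Solve using three stations at a time. Using STA-03, STA-05, STA-06 (subtract circle equations pairwise → linear system) gives (x, y) ≈ (66.2, -73.1).
Distances from that point to each station vs reported:
  STA-03: calculated 224.0 vs reported 224.0 → residual 0.0 km
  STA-04: calculated 57.5 vs reported 81.9 → residual 24.4 km
  STA-05: calculated 95.1 vs reported 95.1 → residual 0.0 km
  STA-06: calculated 173.1 vs reported 173.1 → residual 0.0 km
STA-03, STA-05, STA-06 are mutually consistent (residuals ≈ 0); STA-04 is off by 24.4 km.

STA-04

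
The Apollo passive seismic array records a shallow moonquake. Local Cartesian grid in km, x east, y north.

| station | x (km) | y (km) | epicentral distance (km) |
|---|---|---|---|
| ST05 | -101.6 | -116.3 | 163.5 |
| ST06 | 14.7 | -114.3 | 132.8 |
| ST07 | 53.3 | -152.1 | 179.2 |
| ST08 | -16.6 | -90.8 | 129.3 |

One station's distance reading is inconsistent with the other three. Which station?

ST08

Solve using three stations at a time. Using ST05, ST06, ST07 (subtract circle equations pairwise → linear system) gives (x, y) ≈ (-6.6, 16.8).
Distances from that point to each station vs reported:
  ST05: calculated 163.5 vs reported 163.5 → residual 0.0 km
  ST06: calculated 132.8 vs reported 132.8 → residual 0.0 km
  ST07: calculated 179.2 vs reported 179.2 → residual 0.0 km
  ST08: calculated 108.1 vs reported 129.3 → residual 21.2 km
ST05, ST06, ST07 are mutually consistent (residuals ≈ 0); ST08 is off by 21.2 km.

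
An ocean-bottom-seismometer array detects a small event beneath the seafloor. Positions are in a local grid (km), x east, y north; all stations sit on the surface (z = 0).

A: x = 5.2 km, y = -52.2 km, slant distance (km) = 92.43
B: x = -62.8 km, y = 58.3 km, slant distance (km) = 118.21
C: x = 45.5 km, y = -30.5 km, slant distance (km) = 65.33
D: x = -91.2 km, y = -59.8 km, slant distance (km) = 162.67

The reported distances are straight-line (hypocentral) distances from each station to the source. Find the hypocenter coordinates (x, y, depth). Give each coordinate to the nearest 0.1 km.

Each station gives a sphere (x−x_i)² + (y−y_i)² + z² = d_i² (stations at z=0).
Subtracting the A sphere from B and C: z² cancels, leaving linear equations in x and y:
-136.0 x + 221.0 y = -839.45
80.6 x + 43.4 y = 4523.92
Solving: x ≈ 43.695, y ≈ 23.091 km (keep extra digits for the depth step; rounded: 43.7, 23.1).
Then from the A sphere: z² = 92.43² − (x − 5.2)² − (y + 52.2)² with x = 43.695, y = 23.091, so z ≈ 37.319 ≈ 37.3 km.
Check against D (with the unrounded solution): distance 162.67 ≈ 162.67 km. ✓

(43.7, 23.1, 37.3)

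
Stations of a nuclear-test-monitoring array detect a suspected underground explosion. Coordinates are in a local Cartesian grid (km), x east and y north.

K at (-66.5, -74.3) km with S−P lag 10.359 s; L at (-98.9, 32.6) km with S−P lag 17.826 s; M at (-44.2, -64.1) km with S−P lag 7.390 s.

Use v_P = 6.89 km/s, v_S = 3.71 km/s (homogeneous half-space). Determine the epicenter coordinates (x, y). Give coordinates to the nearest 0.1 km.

(14.5, -55.0)

Distance from S−P lag: d = Δt · v_P v_S / (v_P − v_S) = Δt · (6.89·3.71)/(6.89−3.71) ≈ 8.0383·Δt.
So d_K = 83.27, d_L = 143.29, d_M = 59.40 km.
Circle about each station: (x + 66.5)² + (y + 74.3)² = 83.27²; (x + 98.9)² + (y − 32.6)² = 143.29²; (x + 44.2)² + (y + 64.1)² = 59.40².
Subtracting the K equation from the L and M equations removes the quadratic terms:
-64.8 x + 213.8 y = -12696.90
44.6 x + 20.4 y = -474.76
Solving the 2×2 system: x ≈ 14.5, y ≈ -55.0 km.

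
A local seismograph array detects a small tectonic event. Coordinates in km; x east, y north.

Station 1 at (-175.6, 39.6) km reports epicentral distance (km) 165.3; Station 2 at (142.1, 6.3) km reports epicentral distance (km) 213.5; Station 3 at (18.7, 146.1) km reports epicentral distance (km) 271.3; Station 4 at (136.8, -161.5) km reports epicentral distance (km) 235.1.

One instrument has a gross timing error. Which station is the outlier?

Solve using three stations at a time. Using Station 1, Station 3, Station 4 (subtract circle equations pairwise → linear system) gives (x, y) ≈ (-90.7, -102.2).
Distances from that point to each station vs reported:
  Station 1: calculated 165.3 vs reported 165.3 → residual 0.0 km
  Station 2: calculated 256.8 vs reported 213.5 → residual 43.3 km
  Station 3: calculated 271.3 vs reported 271.3 → residual 0.0 km
  Station 4: calculated 235.1 vs reported 235.1 → residual 0.0 km
Station 1, Station 3, Station 4 are mutually consistent (residuals ≈ 0); Station 2 is off by 43.3 km.

Station 2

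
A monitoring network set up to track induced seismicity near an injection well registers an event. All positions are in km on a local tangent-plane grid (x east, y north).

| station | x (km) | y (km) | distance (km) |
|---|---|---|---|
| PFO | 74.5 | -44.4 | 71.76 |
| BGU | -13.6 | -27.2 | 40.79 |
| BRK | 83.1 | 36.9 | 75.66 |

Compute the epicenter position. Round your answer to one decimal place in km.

x ≈ 17.5 km, y ≈ -0.8 km

Circle about each station: (x − 74.5)² + (y + 44.4)² = 71.76²; (x + 13.6)² + (y + 27.2)² = 40.79²; (x − 83.1)² + (y − 36.9)² = 75.66².
Subtracting the PFO equation from the BGU and BRK equations removes the quadratic terms:
-176.2 x + 34.4 y = -3111.14
17.2 x + 162.6 y = 170.67
Solving the 2×2 system: x ≈ 17.5, y ≈ -0.8 km.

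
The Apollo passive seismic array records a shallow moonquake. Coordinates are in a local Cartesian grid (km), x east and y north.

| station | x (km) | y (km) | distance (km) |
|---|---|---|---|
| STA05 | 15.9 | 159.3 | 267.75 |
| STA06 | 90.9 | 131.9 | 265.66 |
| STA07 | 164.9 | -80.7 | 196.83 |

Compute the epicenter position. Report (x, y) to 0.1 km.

Circle about each station: (x − 15.9)² + (y − 159.3)² = 267.75²; (x − 90.9)² + (y − 131.9)² = 265.66²; (x − 164.9)² + (y + 80.7)² = 196.83².
Subtracting the STA05 equation from the STA06 and STA07 equations removes the quadratic terms:
150.0 x − 54.8 y = 1145.95
298.0 x − 480.0 y = 41023.21
Solving the 2×2 system: x ≈ -30.5, y ≈ -104.4 km.

(-30.5, -104.4)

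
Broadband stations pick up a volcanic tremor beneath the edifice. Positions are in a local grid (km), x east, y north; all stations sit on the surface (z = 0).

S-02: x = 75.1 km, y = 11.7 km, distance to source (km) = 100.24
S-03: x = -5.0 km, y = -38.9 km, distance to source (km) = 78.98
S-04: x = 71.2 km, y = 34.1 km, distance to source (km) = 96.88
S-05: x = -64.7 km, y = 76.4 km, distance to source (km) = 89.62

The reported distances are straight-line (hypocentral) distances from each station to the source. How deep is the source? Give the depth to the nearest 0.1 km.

Each station gives a sphere (x−x_i)² + (y−y_i)² + z² = d_i² (stations at z=0).
Subtracting the S-02 sphere from S-03 and S-04: z² cancels, leaving linear equations in x and y:
-160.2 x − 101.2 y = -428.47
-7.8 x + 44.8 y = 1117.67
Solving: x ≈ -11.789, y ≈ 22.896 km (keep extra digits for the depth step; rounded: -11.8, 22.9).
Then from the S-02 sphere: z² = 100.24² − (x − 75.1)² − (y − 11.7)² with x = -11.789, y = 22.896, so z ≈ 48.714 ≈ 48.7 km.

z ≈ 48.7 km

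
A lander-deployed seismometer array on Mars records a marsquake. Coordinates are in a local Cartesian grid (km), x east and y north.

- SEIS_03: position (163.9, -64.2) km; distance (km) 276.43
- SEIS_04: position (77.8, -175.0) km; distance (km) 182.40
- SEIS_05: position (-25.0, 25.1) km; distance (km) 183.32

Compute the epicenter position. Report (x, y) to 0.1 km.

Circle about each station: (x − 163.9)² + (y + 64.2)² = 276.43²; (x − 77.8)² + (y + 175.0)² = 182.40²; (x + 25.0)² + (y − 25.1)² = 183.32².
Subtracting pairs of circle equations eliminates x²+y² and gives linear equations (the radical axes):
-172.2 x − 221.6 y = 48836.77
-377.8 x + 178.6 y = 13077.48
Solving the 2×2 system: x ≈ -101.5, y ≈ -141.5 km.

x ≈ -101.5 km, y ≈ -141.5 km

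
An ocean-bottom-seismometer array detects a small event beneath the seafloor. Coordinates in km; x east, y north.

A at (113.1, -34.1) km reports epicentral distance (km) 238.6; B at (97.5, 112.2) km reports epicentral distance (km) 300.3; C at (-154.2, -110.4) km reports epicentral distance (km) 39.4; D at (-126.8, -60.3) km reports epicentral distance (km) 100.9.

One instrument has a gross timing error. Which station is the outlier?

Solve using three stations at a time. Using A, B, C (subtract circle equations pairwise → linear system) gives (x, y) ≈ (-116.7, -98.3).
Distances from that point to each station vs reported:
  A: calculated 238.6 vs reported 238.6 → residual 0.0 km
  B: calculated 300.3 vs reported 300.3 → residual 0.0 km
  C: calculated 39.4 vs reported 39.4 → residual 0.0 km
  D: calculated 39.3 vs reported 100.9 → residual 61.6 km
A, B, C are mutually consistent (residuals ≈ 0); D is off by 61.6 km.

D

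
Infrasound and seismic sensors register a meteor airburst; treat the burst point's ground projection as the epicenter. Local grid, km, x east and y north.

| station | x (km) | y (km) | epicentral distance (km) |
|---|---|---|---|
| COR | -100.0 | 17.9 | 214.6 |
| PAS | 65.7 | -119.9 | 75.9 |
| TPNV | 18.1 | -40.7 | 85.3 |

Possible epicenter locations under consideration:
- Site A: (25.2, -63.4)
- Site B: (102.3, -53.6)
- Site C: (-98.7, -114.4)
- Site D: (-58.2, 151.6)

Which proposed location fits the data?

Site B

For each candidate, compare |candidate − station| to the reported distance:
Site A: residuals COR 65.3, PAS 6.4, TPNV 61.5 → max 65.3 km
Site B: residuals COR 0.0, PAS 0.2, TPNV 0.1 → max 0.2 km
Site C: residuals COR 82.3, PAS 88.6, TPNV 52.8 → max 88.6 km
Site D: residuals COR 74.5, PAS 222.5, TPNV 121.6 → max 222.5 km
Only Site B has all residuals ≈ 0.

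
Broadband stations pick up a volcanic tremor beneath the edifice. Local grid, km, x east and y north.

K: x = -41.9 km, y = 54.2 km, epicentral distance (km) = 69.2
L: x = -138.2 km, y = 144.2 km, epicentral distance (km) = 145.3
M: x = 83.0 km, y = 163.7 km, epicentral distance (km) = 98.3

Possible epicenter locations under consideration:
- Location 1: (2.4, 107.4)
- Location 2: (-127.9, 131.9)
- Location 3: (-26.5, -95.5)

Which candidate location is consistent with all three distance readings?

For each candidate, compare |candidate − station| to the reported distance:
Location 1: residuals K 0.0, L 0.0, M 0.0 → max 0.0 km
Location 2: residuals K 46.7, L 129.3, M 115.0 → max 129.3 km
Location 3: residuals K 81.3, L 119.1, M 183.1 → max 183.1 km
Only Location 1 has all residuals ≈ 0.

Location 1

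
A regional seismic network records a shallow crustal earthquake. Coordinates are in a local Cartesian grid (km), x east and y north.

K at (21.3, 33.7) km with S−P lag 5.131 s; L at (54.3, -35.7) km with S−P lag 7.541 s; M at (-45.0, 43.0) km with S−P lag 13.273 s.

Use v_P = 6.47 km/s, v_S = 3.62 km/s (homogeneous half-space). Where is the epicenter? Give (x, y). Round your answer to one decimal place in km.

Distance from S−P lag: d = Δt · v_P v_S / (v_P − v_S) = Δt · (6.47·3.62)/(6.47−3.62) ≈ 8.2180·Δt.
So d_K = 42.17, d_L = 61.97, d_M = 109.08 km.
Circle about each station: (x − 21.3)² + (y − 33.7)² = 42.17²; (x − 54.3)² + (y + 35.7)² = 61.97²; (x + 45.0)² + (y − 43.0)² = 109.08².
Subtracting the K equation from the L and M equations removes the quadratic terms:
66.0 x − 138.8 y = 571.63
-132.6 x + 18.6 y = -7835.52
Solving the 2×2 system: x ≈ 62.7, y ≈ 25.7 km.
Check against K (with the unrounded x, y): √((x − 21.3)²+(y − 33.7)²) = 42.16 ≈ 42.17 km. ✓

(62.7, 25.7)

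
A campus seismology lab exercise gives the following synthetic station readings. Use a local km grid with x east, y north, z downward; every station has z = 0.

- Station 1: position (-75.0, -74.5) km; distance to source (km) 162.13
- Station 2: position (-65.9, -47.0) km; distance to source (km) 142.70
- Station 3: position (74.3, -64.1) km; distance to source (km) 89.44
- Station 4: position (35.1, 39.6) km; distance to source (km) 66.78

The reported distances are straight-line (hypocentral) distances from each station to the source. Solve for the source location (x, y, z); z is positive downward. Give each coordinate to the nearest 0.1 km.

x ≈ 55.7 km, y ≈ 5.2 km, depth ≈ 53.4 km

Each station gives a sphere (x−x_i)² + (y−y_i)² + z² = d_i² (stations at z=0).
Subtracting the Station 1 sphere from Station 2 and Station 3: z² cancels, leaving linear equations in x and y:
18.2 x + 55.0 y = 1299.41
298.6 x + 20.8 y = 16740.67
Solving: x ≈ 55.702, y ≈ 5.193 km (keep extra digits for the depth step; rounded: 55.7, 5.2).
Then from the Station 1 sphere: z² = 162.13² − (x + 75.0)² − (y + 74.5)² with x = 55.702, y = 5.193, so z ≈ 53.406 ≈ 53.4 km.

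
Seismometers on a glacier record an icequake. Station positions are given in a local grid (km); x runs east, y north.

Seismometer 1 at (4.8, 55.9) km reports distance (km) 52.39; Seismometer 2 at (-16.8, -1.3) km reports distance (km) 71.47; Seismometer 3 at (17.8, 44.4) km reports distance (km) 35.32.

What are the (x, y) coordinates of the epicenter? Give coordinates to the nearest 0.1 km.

(48.7, 27.3)

Circle about each station: (x − 4.8)² + (y − 55.9)² = 52.39²; (x + 16.8)² + (y + 1.3)² = 71.47²; (x − 17.8)² + (y − 44.4)² = 35.32².
Subtracting pairs of circle equations eliminates x²+y² and gives linear equations (the radical axes):
-43.2 x − 114.4 y = -5227.17
26.0 x − 23.0 y = 637.56
Solving the 2×2 system: x ≈ 48.7, y ≈ 27.3 km.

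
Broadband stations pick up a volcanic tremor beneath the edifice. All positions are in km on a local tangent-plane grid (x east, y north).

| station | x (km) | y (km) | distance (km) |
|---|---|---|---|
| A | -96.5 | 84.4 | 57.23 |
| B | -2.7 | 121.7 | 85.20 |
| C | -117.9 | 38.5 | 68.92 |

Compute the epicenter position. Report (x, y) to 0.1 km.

Circle about each station: (x + 96.5)² + (y − 84.4)² = 57.23²; (x + 2.7)² + (y − 121.7)² = 85.20²; (x + 117.9)² + (y − 38.5)² = 68.92².
Subtracting the A equation from the B and C equations removes the quadratic terms:
187.6 x + 74.6 y = -5601.20
-42.8 x − 91.8 y = -2527.64
Solving the 2×2 system: x ≈ -50.1, y ≈ 50.9 km.
Check against A (with the unrounded x, y): √((x + 96.5)²+(y − 84.4)²) = 57.24 ≈ 57.23 km. ✓

x ≈ -50.1 km, y ≈ 50.9 km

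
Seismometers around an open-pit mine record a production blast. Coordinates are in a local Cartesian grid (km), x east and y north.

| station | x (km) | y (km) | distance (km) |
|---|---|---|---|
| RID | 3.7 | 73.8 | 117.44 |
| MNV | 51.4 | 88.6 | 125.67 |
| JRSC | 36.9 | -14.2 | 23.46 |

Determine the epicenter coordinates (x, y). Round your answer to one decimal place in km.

Circle about each station: (x − 3.7)² + (y − 73.8)² = 117.44²; (x − 51.4)² + (y − 88.6)² = 125.67²; (x − 36.9)² + (y + 14.2)² = 23.46².
Subtracting pairs of circle equations eliminates x²+y² and gives linear equations (the radical axes):
95.4 x + 29.6 y = 3030.99
66.4 x − 176.0 y = 9344.90
Solving the 2×2 system: x ≈ 43.2, y ≈ -36.8 km.
Check against RID (with the unrounded x, y): √((x − 3.7)²+(y − 73.8)²) = 117.44 ≈ 117.44 km. ✓

x ≈ 43.2 km, y ≈ -36.8 km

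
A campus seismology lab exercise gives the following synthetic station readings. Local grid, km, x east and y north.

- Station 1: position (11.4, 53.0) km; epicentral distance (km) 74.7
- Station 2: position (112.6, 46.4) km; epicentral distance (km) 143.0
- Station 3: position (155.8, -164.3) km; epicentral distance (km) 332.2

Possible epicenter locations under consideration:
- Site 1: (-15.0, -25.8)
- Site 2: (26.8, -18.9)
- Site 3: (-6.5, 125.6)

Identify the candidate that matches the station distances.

For each candidate, compare |candidate − station| to the reported distance:
Site 1: residuals Station 1 8.4, Station 2 3.6, Station 3 112.3 → max 112.3 km
Site 2: residuals Station 1 1.2, Station 2 35.2, Station 3 137.8 → max 137.8 km
Site 3: residuals Station 1 0.1, Station 2 0.0, Station 3 0.0 → max 0.1 km
Only Site 3 has all residuals ≈ 0.

Site 3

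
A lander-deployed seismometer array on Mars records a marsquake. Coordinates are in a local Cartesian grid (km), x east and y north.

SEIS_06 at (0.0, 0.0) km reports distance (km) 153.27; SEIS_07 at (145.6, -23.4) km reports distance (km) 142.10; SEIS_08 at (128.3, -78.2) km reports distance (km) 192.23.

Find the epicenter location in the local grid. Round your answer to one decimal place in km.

Circle about each station: x² + y² = 153.27²; (x − 145.6)² + (y + 23.4)² = 142.10²; (x − 128.3)² + (y + 78.2)² = 192.23².
Subtracting pairs of circle equations eliminates x²+y² and gives linear equations (the radical axes):
291.2 x − 46.8 y = 25046.20
256.6 x − 156.4 y = 9115.45
Solving the 2×2 system: x ≈ 104.1, y ≈ 112.5 km.
Check against SEIS_06 (with the unrounded x, y): √(x²+y²) = 153.26 ≈ 153.27 km. ✓

x ≈ 104.1 km, y ≈ 112.5 km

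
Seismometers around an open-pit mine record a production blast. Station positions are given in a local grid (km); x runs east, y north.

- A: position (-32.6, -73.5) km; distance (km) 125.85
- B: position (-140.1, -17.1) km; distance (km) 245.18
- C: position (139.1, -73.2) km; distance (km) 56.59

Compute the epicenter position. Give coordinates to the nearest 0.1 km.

90.1 km east, -101.5 km north

Circle about each station: (x + 32.6)² + (y + 73.5)² = 125.85²; (x + 140.1)² + (y + 17.1)² = 245.18²; (x − 139.1)² + (y + 73.2)² = 56.59².
Subtracting pairs of circle equations eliminates x²+y² and gives linear equations (the radical axes):
-215.0 x + 112.8 y = -30819.60
343.4 x + 0.6 y = 30877.83
Solving the 2×2 system: x ≈ 90.1, y ≈ -101.5 km.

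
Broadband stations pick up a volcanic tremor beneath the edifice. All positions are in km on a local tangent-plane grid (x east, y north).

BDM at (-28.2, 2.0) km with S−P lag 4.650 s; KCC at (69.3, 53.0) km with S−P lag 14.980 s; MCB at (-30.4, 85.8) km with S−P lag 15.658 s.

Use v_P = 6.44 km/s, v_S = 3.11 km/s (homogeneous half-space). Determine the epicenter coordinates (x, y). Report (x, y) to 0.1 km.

Distance from S−P lag: d = Δt · v_P v_S / (v_P − v_S) = Δt · (6.44·3.11)/(6.44−3.11) ≈ 6.0145·Δt.
So d_BDM = 27.97, d_KCC = 90.10, d_MCB = 94.18 km.
Circle about each station: (x + 28.2)² + (y − 2.0)² = 27.97²; (x − 69.3)² + (y − 53.0)² = 90.10²; (x + 30.4)² + (y − 85.8)² = 94.18².
Subtracting pairs of circle equations eliminates x²+y² and gives linear equations (the radical axes):
195.0 x + 102.0 y = -523.44
-4.4 x + 167.6 y = -600.99
Solving the 2×2 system: x ≈ -0.8, y ≈ -3.6 km.

x ≈ -0.8 km, y ≈ -3.6 km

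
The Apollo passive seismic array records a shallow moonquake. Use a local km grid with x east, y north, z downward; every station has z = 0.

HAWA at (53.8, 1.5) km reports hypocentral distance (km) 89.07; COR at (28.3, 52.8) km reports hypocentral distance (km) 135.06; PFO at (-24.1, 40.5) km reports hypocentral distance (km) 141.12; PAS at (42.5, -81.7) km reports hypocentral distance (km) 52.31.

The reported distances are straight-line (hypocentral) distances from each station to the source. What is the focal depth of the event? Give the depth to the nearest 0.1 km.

Each station gives a sphere (x−x_i)² + (y−y_i)² + z² = d_i² (stations at z=0).
Subtracting the HAWA sphere from COR and PFO: z² cancels, leaving linear equations in x and y:
-51.0 x + 102.6 y = -9615.70
-155.8 x + 78.0 y = -12657.02
Solving: x ≈ 45.689, y ≈ -71.010 km (keep extra digits for the depth step; rounded: 45.7, -71.0).
Then from the HAWA sphere: z² = 89.07² − (x − 53.8)² − (y − 1.5)² with x = 45.689, y = -71.010, so z ≈ 51.088 ≈ 51.1 km.

z ≈ 51.1 km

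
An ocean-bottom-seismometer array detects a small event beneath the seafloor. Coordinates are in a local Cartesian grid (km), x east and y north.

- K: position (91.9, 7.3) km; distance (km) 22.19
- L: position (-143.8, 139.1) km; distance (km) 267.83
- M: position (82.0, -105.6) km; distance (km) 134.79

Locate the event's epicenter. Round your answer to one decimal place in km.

(99.9, 28.0)

Circle about each station: (x − 91.9)² + (y − 7.3)² = 22.19²; (x + 143.8)² + (y − 139.1)² = 267.83²; (x − 82.0)² + (y + 105.6)² = 134.79².
Subtracting the K equation from the L and M equations removes the quadratic terms:
-471.4 x + 263.6 y = -39712.16
-19.8 x − 225.8 y = -8299.49
Solving the 2×2 system: x ≈ 99.9, y ≈ 28.0 km.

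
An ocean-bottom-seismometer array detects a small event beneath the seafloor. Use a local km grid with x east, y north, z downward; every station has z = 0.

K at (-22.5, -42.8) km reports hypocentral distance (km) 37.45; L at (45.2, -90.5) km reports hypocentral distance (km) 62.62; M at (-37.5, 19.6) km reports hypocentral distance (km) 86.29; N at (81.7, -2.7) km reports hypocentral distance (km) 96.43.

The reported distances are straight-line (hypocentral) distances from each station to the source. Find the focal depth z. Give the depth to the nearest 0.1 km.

Each station gives a sphere (x−x_i)² + (y−y_i)² + z² = d_i² (stations at z=0).
Subtracting the K sphere from L and M: z² cancels, leaving linear equations in x and y:
135.4 x − 95.4 y = 5376.44
-30.0 x + 124.8 y = -6591.14
Solving: x ≈ 3.005, y ≈ -52.091 km (keep extra digits for the depth step; rounded: 3.0, -52.1).
Then from the K sphere: z² = 37.45² − (x + 22.5)² − (y + 42.8)² with x = 3.005, y = -52.091, so z ≈ 25.801 ≈ 25.8 km.
Check against N (with the unrounded solution): distance 96.43 ≈ 96.43 km. ✓

depth ≈ 25.8 km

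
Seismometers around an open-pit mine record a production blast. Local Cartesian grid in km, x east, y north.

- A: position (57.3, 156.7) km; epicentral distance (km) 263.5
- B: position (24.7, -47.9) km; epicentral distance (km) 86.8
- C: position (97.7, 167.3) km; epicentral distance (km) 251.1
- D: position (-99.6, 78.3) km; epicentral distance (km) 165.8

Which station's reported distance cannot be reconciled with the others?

C

Solve using three stations at a time. Using A, B, D (subtract circle equations pairwise → linear system) gives (x, y) ≈ (-55.4, -81.5).
Distances from that point to each station vs reported:
  A: calculated 263.5 vs reported 263.5 → residual 0.0 km
  B: calculated 86.8 vs reported 86.8 → residual 0.0 km
  C: calculated 292.1 vs reported 251.1 → residual 41.0 km
  D: calculated 165.8 vs reported 165.8 → residual 0.0 km
A, B, D are mutually consistent (residuals ≈ 0); C is off by 41.0 km.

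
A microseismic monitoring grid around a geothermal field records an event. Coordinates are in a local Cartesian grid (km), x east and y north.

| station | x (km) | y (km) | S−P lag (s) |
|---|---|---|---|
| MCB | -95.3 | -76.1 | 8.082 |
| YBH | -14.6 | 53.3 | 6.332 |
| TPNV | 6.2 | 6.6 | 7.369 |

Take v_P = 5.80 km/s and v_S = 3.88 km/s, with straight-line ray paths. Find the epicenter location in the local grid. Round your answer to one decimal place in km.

-79.5 km east, 17.3 km north

Distance from S−P lag: d = Δt · v_P v_S / (v_P − v_S) = Δt · (5.80·3.88)/(5.80−3.88) ≈ 11.7208·Δt.
So d_MCB = 94.73, d_YBH = 74.22, d_TPNV = 86.37 km.
Circle about each station: (x + 95.3)² + (y + 76.1)² = 94.73²; (x + 14.6)² + (y − 53.3)² = 74.22²; (x − 6.2)² + (y − 6.6)² = 86.37².
Subtracting the MCB equation from the YBH and TPNV equations removes the quadratic terms:
161.4 x + 258.8 y = -8354.09
203.0 x + 165.4 y = -13277.30
Solving the 2×2 system: x ≈ -79.5, y ≈ 17.3 km.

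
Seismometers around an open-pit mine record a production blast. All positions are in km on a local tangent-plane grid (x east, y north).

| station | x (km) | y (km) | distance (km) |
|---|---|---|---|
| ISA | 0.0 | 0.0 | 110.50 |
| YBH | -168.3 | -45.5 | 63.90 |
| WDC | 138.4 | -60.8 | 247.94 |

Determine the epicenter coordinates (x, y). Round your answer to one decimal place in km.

Circle about each station: x² + y² = 110.50²; (x + 168.3)² + (y + 45.5)² = 63.90²; (x − 138.4)² + (y + 60.8)² = 247.94².
Subtracting the ISA equation from the YBH and WDC equations removes the quadratic terms:
-336.6 x − 91.0 y = 38522.18
276.8 x − 121.6 y = -26412.79
Solving the 2×2 system: x ≈ -107.2, y ≈ -26.8 km.

(-107.2, -26.8)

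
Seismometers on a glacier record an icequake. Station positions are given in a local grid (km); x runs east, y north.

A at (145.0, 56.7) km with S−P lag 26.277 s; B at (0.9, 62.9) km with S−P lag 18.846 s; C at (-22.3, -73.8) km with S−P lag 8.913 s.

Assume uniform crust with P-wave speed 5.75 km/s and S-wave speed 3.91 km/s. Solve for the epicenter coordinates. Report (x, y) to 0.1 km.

Distance from S−P lag: d = Δt · v_P v_S / (v_P − v_S) = Δt · (5.75·3.91)/(5.75−3.91) ≈ 12.2188·Δt.
So d_A = 321.07, d_B = 230.27, d_C = 108.91 km.
Circle about each station: (x − 145.0)² + (y − 56.7)² = 321.07²; (x − 0.9)² + (y − 62.9)² = 230.27²; (x + 22.3)² + (y + 73.8)² = 108.91².
Subtracting the A equation from the B and C equations removes the quadratic terms:
-288.2 x + 12.4 y = 29779.00
-334.6 x − 261.0 y = 72928.40
Solving the 2×2 system: x ≈ -109.3, y ≈ -139.3 km.

x ≈ -109.3 km, y ≈ -139.3 km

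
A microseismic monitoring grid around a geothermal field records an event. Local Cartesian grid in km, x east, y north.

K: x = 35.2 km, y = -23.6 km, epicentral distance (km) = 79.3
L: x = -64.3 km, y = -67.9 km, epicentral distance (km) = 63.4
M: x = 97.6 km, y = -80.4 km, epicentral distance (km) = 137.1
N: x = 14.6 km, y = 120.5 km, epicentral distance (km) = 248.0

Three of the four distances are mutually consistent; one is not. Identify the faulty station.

Solve using three stations at a time. Using L, M, N (subtract circle equations pairwise → linear system) gives (x, y) ≈ (-32.8, -122.9).
Distances from that point to each station vs reported:
  K: calculated 120.4 vs reported 79.3 → residual 41.1 km
  L: calculated 63.4 vs reported 63.4 → residual 0.0 km
  M: calculated 137.1 vs reported 137.1 → residual 0.0 km
  N: calculated 248.0 vs reported 248.0 → residual 0.0 km
L, M, N are mutually consistent (residuals ≈ 0); K is off by 41.1 km.

K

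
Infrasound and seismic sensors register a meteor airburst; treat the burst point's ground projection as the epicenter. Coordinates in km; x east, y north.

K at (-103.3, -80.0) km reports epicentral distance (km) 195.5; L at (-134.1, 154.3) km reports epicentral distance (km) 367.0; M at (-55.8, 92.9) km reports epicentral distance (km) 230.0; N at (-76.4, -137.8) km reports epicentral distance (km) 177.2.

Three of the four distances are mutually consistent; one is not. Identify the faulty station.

Solve using three stations at a time. Using K, M, N (subtract circle equations pairwise → linear system) gives (x, y) ≈ (92.2, -83.2).
Distances from that point to each station vs reported:
  K: calculated 195.5 vs reported 195.5 → residual 0.0 km
  L: calculated 328.0 vs reported 367.0 → residual 39.0 km
  M: calculated 230.0 vs reported 230.0 → residual 0.0 km
  N: calculated 177.2 vs reported 177.2 → residual 0.0 km
K, M, N are mutually consistent (residuals ≈ 0); L is off by 39.0 km.

L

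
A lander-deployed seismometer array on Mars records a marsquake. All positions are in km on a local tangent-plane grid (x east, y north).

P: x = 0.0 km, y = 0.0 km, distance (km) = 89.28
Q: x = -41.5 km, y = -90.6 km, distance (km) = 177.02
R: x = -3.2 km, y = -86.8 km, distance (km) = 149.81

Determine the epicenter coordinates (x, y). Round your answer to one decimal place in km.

81.3 km east, 36.9 km north

Circle about each station: x² + y² = 89.28²; (x + 41.5)² + (y + 90.6)² = 177.02²; (x + 3.2)² + (y + 86.8)² = 149.81².
Subtracting pairs of circle equations eliminates x²+y² and gives linear equations (the radical axes):
-83.0 x − 181.2 y = -13434.55
-6.4 x − 173.6 y = -6927.64
Solving the 2×2 system: x ≈ 81.3, y ≈ 36.9 km.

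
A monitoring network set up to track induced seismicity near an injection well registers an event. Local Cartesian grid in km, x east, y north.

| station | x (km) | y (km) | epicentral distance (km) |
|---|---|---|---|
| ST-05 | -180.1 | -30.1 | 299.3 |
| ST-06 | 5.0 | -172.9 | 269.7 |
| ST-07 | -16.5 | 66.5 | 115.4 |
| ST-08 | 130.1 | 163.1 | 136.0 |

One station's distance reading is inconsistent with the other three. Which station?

ST-08

Solve using three stations at a time. Using ST-05, ST-06, ST-07 (subtract circle equations pairwise → linear system) gives (x, y) ≈ (98.1, 80.2).
Distances from that point to each station vs reported:
  ST-05: calculated 299.3 vs reported 299.3 → residual 0.0 km
  ST-06: calculated 269.7 vs reported 269.7 → residual 0.0 km
  ST-07: calculated 115.5 vs reported 115.4 → residual 0.1 km
  ST-08: calculated 88.8 vs reported 136.0 → residual 47.2 km
ST-05, ST-06, ST-07 are mutually consistent (residuals ≈ 0); ST-08 is off by 47.2 km.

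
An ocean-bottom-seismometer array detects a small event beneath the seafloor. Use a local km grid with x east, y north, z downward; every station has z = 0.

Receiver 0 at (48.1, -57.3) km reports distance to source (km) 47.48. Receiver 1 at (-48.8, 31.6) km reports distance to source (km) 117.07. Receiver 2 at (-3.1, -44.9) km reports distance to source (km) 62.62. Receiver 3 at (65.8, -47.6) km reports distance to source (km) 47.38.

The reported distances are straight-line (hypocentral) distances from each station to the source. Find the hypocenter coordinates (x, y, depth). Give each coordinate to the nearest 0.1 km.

Each station gives a sphere (x−x_i)² + (y−y_i)² + z² = d_i² (stations at z=0).
Subtracting the Receiver 0 sphere from Receiver 1 and Receiver 2: z² cancels, leaving linear equations in x and y:
-193.8 x + 177.8 y = -13667.93
-102.4 x + 24.8 y = -5238.19
Solving: x ≈ 44.206, y ≈ -28.688 km (keep extra digits for the depth step; rounded: 44.2, -28.7).
Then from the Receiver 0 sphere: z² = 47.48² − (x − 48.1)² − (y + 57.3)² with x = 44.206, y = -28.688, so z ≈ 37.690 ≈ 37.7 km.

(44.2, -28.7, 37.7)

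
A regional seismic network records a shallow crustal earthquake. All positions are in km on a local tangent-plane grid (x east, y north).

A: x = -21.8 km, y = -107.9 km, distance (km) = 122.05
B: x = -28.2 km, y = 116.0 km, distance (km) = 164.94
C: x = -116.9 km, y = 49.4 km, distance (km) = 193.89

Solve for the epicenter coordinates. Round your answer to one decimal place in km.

Circle about each station: (x + 21.8)² + (y + 107.9)² = 122.05²; (x + 28.2)² + (y − 116.0)² = 164.94²; (x + 116.9)² + (y − 49.4)² = 193.89².
Subtracting pairs of circle equations eliminates x²+y² and gives linear equations (the radical axes):
-12.8 x + 447.8 y = -10175.41
-190.2 x + 314.6 y = -18708.81
Solving the 2×2 system: x ≈ 63.8, y ≈ -20.9 km.

63.8 km east, -20.9 km north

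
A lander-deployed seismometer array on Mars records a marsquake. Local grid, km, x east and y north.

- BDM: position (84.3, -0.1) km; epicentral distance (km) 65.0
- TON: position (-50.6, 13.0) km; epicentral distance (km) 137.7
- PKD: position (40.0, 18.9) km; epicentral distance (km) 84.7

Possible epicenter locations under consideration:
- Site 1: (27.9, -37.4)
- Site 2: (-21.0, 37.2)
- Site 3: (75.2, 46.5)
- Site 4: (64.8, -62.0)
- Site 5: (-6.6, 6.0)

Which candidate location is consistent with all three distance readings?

For each candidate, compare |candidate − station| to the reported distance:
Site 1: residuals BDM 2.6, TON 44.4, PKD 27.1 → max 44.4 km
Site 2: residuals BDM 46.7, TON 99.5, PKD 21.0 → max 99.5 km
Site 3: residuals BDM 17.5, TON 7.5, PKD 40.0 → max 40.0 km
Site 4: residuals BDM 0.1, TON 0.1, PKD 0.1 → max 0.1 km
Site 5: residuals BDM 26.1, TON 93.1, PKD 36.3 → max 93.1 km
Only Site 4 has all residuals ≈ 0.

Site 4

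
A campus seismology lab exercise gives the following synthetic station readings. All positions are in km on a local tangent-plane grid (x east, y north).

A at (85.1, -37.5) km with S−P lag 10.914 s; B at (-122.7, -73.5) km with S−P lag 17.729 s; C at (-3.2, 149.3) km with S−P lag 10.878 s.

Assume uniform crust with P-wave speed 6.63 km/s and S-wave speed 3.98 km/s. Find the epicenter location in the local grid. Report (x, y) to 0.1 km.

Distance from S−P lag: d = Δt · v_P v_S / (v_P − v_S) = Δt · (6.63·3.98)/(6.63−3.98) ≈ 9.9575·Δt.
So d_A = 108.68, d_B = 176.54, d_C = 108.32 km.
Circle about each station: (x − 85.1)² + (y + 37.5)² = 108.68²; (x + 122.7)² + (y + 73.5)² = 176.54²; (x + 3.2)² + (y − 149.3)² = 108.32².
Subtracting the A equation from the B and C equations removes the quadratic terms:
-415.6 x − 72.0 y = -7545.75
-176.6 x + 373.6 y = 13730.59
Solving the 2×2 system: x ≈ 10.9, y ≈ 41.9 km.

x ≈ 10.9 km, y ≈ 41.9 km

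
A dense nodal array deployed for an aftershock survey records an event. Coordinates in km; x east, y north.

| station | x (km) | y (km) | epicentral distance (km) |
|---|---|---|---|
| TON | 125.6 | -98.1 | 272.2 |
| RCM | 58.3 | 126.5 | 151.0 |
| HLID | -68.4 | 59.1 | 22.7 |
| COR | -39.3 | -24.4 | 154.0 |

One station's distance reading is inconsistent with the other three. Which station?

Solve using three stations at a time. Using TON, RCM, HLID (subtract circle equations pairwise → linear system) gives (x, y) ≈ (-83.9, 75.7).
Distances from that point to each station vs reported:
  TON: calculated 272.2 vs reported 272.2 → residual 0.0 km
  RCM: calculated 151.0 vs reported 151.0 → residual 0.0 km
  HLID: calculated 22.7 vs reported 22.7 → residual 0.0 km
  COR: calculated 109.6 vs reported 154.0 → residual 44.4 km
TON, RCM, HLID are mutually consistent (residuals ≈ 0); COR is off by 44.4 km.

COR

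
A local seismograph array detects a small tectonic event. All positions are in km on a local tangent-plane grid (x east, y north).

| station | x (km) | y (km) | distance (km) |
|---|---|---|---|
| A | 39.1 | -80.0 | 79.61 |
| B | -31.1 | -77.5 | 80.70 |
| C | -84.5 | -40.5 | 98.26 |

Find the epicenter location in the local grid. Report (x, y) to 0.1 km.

Circle about each station: (x − 39.1)² + (y + 80.0)² = 79.61²; (x + 31.1)² + (y + 77.5)² = 80.70²; (x + 84.5)² + (y + 40.5)² = 98.26².
Subtracting pairs of circle equations eliminates x²+y² and gives linear equations (the radical axes):
-140.4 x + 5.0 y = -1130.09
-247.2 x + 79.0 y = -2465.59
Solving the 2×2 system: x ≈ 7.8, y ≈ -6.8 km.

x ≈ 7.8 km, y ≈ -6.8 km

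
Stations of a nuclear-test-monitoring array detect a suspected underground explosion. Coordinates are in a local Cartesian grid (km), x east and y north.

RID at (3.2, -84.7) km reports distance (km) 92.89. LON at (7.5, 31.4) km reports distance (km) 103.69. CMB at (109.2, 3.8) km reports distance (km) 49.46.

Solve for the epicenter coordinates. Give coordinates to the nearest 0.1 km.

Circle about each station: (x − 3.2)² + (y + 84.7)² = 92.89²; (x − 7.5)² + (y − 31.4)² = 103.69²; (x − 109.2)² + (y − 3.8)² = 49.46².
Subtracting pairs of circle equations eliminates x²+y² and gives linear equations (the radical axes):
8.6 x + 232.2 y = -8265.18
212.0 x + 177.0 y = 10937.01
Solving the 2×2 system: x ≈ 83.9, y ≈ -38.7 km.

(83.9, -38.7)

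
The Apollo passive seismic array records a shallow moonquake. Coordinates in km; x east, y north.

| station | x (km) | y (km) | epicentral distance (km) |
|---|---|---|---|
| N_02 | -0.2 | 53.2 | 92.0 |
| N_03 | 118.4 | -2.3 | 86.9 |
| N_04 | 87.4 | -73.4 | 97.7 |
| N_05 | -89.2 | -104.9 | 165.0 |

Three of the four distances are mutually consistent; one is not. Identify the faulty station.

N_02

Solve using three stations at a time. Using N_03, N_04, N_05 (subtract circle equations pairwise → linear system) gives (x, y) ≈ (32.0, 7.1).
Distances from that point to each station vs reported:
  N_02: calculated 56.2 vs reported 92.0 → residual 35.8 km
  N_03: calculated 86.9 vs reported 86.9 → residual 0.0 km
  N_04: calculated 97.7 vs reported 97.7 → residual 0.0 km
  N_05: calculated 165.0 vs reported 165.0 → residual 0.0 km
N_03, N_04, N_05 are mutually consistent (residuals ≈ 0); N_02 is off by 35.8 km.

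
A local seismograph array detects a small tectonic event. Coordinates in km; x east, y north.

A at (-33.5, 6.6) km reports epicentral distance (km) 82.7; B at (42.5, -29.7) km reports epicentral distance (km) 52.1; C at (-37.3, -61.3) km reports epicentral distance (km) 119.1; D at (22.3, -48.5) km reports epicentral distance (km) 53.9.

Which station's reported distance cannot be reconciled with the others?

D

Solve using three stations at a time. Using A, B, C (subtract circle equations pairwise → linear system) gives (x, y) ≈ (47.7, 22.1).
Distances from that point to each station vs reported:
  A: calculated 82.7 vs reported 82.7 → residual 0.0 km
  B: calculated 52.1 vs reported 52.1 → residual 0.0 km
  C: calculated 119.1 vs reported 119.1 → residual 0.0 km
  D: calculated 75.0 vs reported 53.9 → residual 21.1 km
A, B, C are mutually consistent (residuals ≈ 0); D is off by 21.1 km.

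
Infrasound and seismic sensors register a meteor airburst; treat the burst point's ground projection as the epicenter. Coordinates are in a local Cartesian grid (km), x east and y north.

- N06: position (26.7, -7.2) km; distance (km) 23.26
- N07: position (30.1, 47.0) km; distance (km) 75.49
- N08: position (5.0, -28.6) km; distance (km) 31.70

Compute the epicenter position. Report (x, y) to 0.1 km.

(36.7, -28.2)

Circle about each station: (x − 26.7)² + (y + 7.2)² = 23.26²; (x − 30.1)² + (y − 47.0)² = 75.49²; (x − 5.0)² + (y + 28.6)² = 31.70².
Subtracting the N06 equation from the N07 and N08 equations removes the quadratic terms:
6.8 x + 108.4 y = -2807.43
-43.4 x − 42.8 y = -385.63
Solving the 2×2 system: x ≈ 36.7, y ≈ -28.2 km.
Check against N06 (with the unrounded x, y): √((x − 26.7)²+(y + 7.2)²) = 23.26 ≈ 23.26 km. ✓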